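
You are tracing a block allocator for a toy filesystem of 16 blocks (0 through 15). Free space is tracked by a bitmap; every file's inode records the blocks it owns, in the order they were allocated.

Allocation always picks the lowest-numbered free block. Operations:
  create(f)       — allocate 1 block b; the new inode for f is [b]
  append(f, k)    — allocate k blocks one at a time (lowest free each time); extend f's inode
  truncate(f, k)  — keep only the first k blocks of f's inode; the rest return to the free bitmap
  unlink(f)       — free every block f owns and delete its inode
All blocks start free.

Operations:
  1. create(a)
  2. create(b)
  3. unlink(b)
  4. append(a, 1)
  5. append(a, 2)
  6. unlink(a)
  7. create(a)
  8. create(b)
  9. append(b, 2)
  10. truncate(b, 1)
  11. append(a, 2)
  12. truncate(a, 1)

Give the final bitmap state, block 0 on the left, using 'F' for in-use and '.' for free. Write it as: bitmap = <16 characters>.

bitmap = FF..............

create(a): bitmap=F............... | a=[0]
create(b): bitmap=FF.............. | a=[0] b=[1]
unlink(b): bitmap=F............... | a=[0]
append(a, 1): bitmap=FF.............. | a=[0, 1]
append(a, 2): bitmap=FFFF............ | a=[0, 1, 2, 3]
unlink(a): bitmap=................ | 
create(a): bitmap=F............... | a=[0]
create(b): bitmap=FF.............. | a=[0] b=[1]
append(b, 2): bitmap=FFFF............ | a=[0] b=[1, 2, 3]
truncate(b, 1): bitmap=FF.............. | a=[0] b=[1]
append(a, 2): bitmap=FFFF............ | a=[0, 2, 3] b=[1]
truncate(a, 1): bitmap=FF.............. | a=[0] b=[1]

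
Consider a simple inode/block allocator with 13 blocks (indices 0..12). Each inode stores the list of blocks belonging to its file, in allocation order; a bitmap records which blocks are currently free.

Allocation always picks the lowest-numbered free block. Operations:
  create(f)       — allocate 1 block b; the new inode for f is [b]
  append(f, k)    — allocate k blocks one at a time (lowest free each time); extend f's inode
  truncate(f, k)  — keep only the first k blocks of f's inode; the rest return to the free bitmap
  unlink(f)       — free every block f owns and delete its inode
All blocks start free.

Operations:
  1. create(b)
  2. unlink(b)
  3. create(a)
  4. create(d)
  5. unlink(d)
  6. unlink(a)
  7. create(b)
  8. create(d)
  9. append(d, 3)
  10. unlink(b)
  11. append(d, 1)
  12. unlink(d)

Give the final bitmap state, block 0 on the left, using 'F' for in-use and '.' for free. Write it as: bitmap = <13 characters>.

bitmap = .............

create(b): bitmap=F............ | b=[0]
unlink(b): bitmap=............. | 
create(a): bitmap=F............ | a=[0]
create(d): bitmap=FF........... | a=[0] d=[1]
unlink(d): bitmap=F............ | a=[0]
unlink(a): bitmap=............. | 
create(b): bitmap=F............ | b=[0]
create(d): bitmap=FF........... | b=[0] d=[1]
append(d, 3): bitmap=FFFFF........ | b=[0] d=[1, 2, 3, 4]
unlink(b): bitmap=.FFFF........ | d=[1, 2, 3, 4]
append(d, 1): bitmap=FFFFF........ | d=[1, 2, 3, 4, 0]
unlink(d): bitmap=............. | 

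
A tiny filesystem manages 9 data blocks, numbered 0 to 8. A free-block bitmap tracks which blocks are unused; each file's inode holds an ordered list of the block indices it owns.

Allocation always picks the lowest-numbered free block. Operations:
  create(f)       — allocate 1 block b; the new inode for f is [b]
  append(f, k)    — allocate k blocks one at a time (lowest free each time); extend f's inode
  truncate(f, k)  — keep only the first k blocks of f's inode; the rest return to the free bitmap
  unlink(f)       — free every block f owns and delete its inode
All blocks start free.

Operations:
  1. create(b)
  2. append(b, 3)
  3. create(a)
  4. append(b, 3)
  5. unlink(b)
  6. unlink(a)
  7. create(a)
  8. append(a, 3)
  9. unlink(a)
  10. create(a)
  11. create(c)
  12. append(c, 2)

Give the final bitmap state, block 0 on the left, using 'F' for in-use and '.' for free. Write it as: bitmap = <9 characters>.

bitmap = FFFF.....

[1] create(b) — b=0 (map F........)
[2] append(b, 3) — b=0,1,2,3 (map FFFF.....)
[3] create(a) — a=4 b=0,1,2,3 (map FFFFF....)
[4] append(b, 3) — a=4 b=0,1,2,3,5,6,7 (map FFFFFFFF.)
[5] unlink(b) — a=4 (map ....F....)
[6] unlink(a) —  (map .........)
[7] create(a) — a=0 (map F........)
[8] append(a, 3) — a=0,1,2,3 (map FFFF.....)
[9] unlink(a) —  (map .........)
[10] create(a) — a=0 (map F........)
[11] create(c) — a=0 c=1 (map FF.......)
[12] append(c, 2) — a=0 c=1,2,3 (map FFFF.....)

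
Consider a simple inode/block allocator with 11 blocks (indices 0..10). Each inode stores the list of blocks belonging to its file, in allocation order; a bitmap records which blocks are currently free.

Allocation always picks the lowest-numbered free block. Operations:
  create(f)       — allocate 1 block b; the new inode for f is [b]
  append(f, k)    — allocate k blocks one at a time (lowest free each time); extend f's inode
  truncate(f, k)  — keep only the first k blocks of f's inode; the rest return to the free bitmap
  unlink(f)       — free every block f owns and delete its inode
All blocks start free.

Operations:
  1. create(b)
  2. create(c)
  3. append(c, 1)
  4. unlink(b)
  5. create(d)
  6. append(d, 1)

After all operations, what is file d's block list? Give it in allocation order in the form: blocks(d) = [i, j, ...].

[1] create(b) — b=0 (map F..........)
[2] create(c) — b=0 c=1 (map FF.........)
[3] append(c, 1) — b=0 c=1,2 (map FFF........)
[4] unlink(b) — c=1,2 (map .FF........)
[5] create(d) — c=1,2 d=0 (map FFF........)
[6] append(d, 1) — c=1,2 d=0,3 (map FFFF.......)

blocks(d) = [0, 3]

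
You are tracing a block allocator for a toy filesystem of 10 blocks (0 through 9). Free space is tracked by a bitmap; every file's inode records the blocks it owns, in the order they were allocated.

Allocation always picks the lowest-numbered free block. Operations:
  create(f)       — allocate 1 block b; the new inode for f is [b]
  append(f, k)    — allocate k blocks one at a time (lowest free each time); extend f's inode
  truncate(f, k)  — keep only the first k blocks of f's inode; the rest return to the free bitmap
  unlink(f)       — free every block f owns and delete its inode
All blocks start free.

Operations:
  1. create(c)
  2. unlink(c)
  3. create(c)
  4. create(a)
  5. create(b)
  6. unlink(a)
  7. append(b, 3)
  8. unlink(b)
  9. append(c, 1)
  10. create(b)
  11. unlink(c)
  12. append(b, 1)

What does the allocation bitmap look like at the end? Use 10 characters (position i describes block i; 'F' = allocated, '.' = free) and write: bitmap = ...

bitmap = F.F.......

after create(c) → c:[0]  free=[F.........]
after unlink(c) →   free=[..........]
after create(c) → c:[0]  free=[F.........]
after create(a) → a:[1], c:[0]  free=[FF........]
after create(b) → a:[1], b:[2], c:[0]  free=[FFF.......]
after unlink(a) → b:[2], c:[0]  free=[F.F.......]
after append(b, 3) → b:[2, 1, 3, 4], c:[0]  free=[FFFFF.....]
after unlink(b) → c:[0]  free=[F.........]
after append(c, 1) → c:[0, 1]  free=[FF........]
after create(b) → b:[2], c:[0, 1]  free=[FFF.......]
after unlink(c) → b:[2]  free=[..F.......]
after append(b, 1) → b:[2, 0]  free=[F.F.......]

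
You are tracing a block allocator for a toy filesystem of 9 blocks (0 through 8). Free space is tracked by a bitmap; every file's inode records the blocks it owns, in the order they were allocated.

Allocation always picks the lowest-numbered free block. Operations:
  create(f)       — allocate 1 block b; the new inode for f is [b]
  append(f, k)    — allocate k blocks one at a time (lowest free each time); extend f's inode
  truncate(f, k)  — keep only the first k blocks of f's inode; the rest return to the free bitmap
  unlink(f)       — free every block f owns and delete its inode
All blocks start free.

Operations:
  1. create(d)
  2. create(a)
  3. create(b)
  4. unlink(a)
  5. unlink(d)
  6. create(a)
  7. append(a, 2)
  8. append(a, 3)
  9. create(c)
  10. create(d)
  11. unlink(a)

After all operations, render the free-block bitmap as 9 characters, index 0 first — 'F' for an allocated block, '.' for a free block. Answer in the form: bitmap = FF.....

bitmap = ..F....FF

[1] create(d) — d=0 (map F........)
[2] create(a) — a=1 d=0 (map FF.......)
[3] create(b) — a=1 b=2 d=0 (map FFF......)
[4] unlink(a) — b=2 d=0 (map F.F......)
[5] unlink(d) — b=2 (map ..F......)
[6] create(a) — a=0 b=2 (map F.F......)
[7] append(a, 2) — a=0,1,3 b=2 (map FFFF.....)
[8] append(a, 3) — a=0,1,3,4,5,6 b=2 (map FFFFFFF..)
[9] create(c) — a=0,1,3,4,5,6 b=2 c=7 (map FFFFFFFF.)
[10] create(d) — a=0,1,3,4,5,6 b=2 c=7 d=8 (map FFFFFFFFF)
[11] unlink(a) — b=2 c=7 d=8 (map ..F....FF)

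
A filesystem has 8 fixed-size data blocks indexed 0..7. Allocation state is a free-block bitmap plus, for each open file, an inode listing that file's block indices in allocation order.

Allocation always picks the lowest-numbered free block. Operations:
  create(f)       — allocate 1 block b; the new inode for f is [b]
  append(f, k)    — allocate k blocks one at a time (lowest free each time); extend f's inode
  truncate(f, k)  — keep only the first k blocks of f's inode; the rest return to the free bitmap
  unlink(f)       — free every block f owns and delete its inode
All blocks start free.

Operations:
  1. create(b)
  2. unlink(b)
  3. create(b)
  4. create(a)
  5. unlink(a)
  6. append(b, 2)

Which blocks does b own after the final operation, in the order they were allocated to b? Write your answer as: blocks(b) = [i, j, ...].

create(b): bitmap=F....... | b=[0]
unlink(b): bitmap=........ | 
create(b): bitmap=F....... | b=[0]
create(a): bitmap=FF...... | a=[1] b=[0]
unlink(a): bitmap=F....... | b=[0]
append(b, 2): bitmap=FFF..... | b=[0, 1, 2]

blocks(b) = [0, 1, 2]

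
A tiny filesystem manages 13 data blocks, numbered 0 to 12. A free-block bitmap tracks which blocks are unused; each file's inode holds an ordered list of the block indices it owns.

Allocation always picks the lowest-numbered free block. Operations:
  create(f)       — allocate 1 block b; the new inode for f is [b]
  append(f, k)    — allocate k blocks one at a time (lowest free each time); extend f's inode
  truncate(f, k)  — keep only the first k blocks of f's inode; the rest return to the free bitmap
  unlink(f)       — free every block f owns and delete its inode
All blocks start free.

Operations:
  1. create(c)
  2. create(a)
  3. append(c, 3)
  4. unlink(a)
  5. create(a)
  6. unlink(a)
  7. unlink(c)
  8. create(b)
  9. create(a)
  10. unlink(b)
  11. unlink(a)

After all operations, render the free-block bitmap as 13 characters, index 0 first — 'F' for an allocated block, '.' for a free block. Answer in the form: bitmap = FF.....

after create(c) → c:[0]  free=[F............]
after create(a) → a:[1], c:[0]  free=[FF...........]
after append(c, 3) → a:[1], c:[0, 2, 3, 4]  free=[FFFFF........]
after unlink(a) → c:[0, 2, 3, 4]  free=[F.FFF........]
after create(a) → a:[1], c:[0, 2, 3, 4]  free=[FFFFF........]
after unlink(a) → c:[0, 2, 3, 4]  free=[F.FFF........]
after unlink(c) →   free=[.............]
after create(b) → b:[0]  free=[F............]
after create(a) → a:[1], b:[0]  free=[FF...........]
after unlink(b) → a:[1]  free=[.F...........]
after unlink(a) →   free=[.............]

bitmap = .............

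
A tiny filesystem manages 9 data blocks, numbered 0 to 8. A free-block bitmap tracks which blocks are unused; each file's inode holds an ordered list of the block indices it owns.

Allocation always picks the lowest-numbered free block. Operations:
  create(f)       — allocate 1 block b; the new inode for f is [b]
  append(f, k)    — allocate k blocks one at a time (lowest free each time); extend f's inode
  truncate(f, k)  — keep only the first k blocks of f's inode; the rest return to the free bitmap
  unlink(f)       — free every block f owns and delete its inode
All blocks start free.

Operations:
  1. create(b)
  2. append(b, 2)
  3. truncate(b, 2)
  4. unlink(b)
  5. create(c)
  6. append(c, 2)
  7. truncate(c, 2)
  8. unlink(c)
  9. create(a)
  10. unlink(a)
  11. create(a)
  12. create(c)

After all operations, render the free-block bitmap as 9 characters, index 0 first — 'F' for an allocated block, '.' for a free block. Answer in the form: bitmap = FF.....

  1. create(b)  ⇒  F........  {b→[0]}
  2. append(b, 2)  ⇒  FFF......  {b→[0, 1, 2]}
  3. truncate(b, 2)  ⇒  FF.......  {b→[0, 1]}
  4. unlink(b)  ⇒  .........  {}
  5. create(c)  ⇒  F........  {c→[0]}
  6. append(c, 2)  ⇒  FFF......  {c→[0, 1, 2]}
  7. truncate(c, 2)  ⇒  FF.......  {c→[0, 1]}
  8. unlink(c)  ⇒  .........  {}
  9. create(a)  ⇒  F........  {a→[0]}
  10. unlink(a)  ⇒  .........  {}
  11. create(a)  ⇒  F........  {a→[0]}
  12. create(c)  ⇒  FF.......  {a→[0]; c→[1]}

bitmap = FF.......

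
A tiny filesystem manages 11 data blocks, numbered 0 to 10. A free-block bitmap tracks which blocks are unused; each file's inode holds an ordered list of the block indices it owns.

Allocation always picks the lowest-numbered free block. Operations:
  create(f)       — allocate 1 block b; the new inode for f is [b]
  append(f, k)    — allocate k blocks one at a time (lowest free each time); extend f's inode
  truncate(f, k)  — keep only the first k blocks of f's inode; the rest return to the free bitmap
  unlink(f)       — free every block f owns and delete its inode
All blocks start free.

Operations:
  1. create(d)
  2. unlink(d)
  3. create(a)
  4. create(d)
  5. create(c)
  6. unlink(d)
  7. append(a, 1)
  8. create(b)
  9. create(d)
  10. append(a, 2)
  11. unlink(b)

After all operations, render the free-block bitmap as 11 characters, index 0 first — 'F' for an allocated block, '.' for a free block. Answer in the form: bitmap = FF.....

  1. create(d)  ⇒  F..........  {d→[0]}
  2. unlink(d)  ⇒  ...........  {}
  3. create(a)  ⇒  F..........  {a→[0]}
  4. create(d)  ⇒  FF.........  {a→[0]; d→[1]}
  5. create(c)  ⇒  FFF........  {a→[0]; c→[2]; d→[1]}
  6. unlink(d)  ⇒  F.F........  {a→[0]; c→[2]}
  7. append(a, 1)  ⇒  FFF........  {a→[0, 1]; c→[2]}
  8. create(b)  ⇒  FFFF.......  {a→[0, 1]; b→[3]; c→[2]}
  9. create(d)  ⇒  FFFFF......  {a→[0, 1]; b→[3]; c→[2]; d→[4]}
  10. append(a, 2)  ⇒  FFFFFFF....  {a→[0, 1, 5, 6]; b→[3]; c→[2]; d→[4]}
  11. unlink(b)  ⇒  FFF.FFF....  {a→[0, 1, 5, 6]; c→[2]; d→[4]}

bitmap = FFF.FFF....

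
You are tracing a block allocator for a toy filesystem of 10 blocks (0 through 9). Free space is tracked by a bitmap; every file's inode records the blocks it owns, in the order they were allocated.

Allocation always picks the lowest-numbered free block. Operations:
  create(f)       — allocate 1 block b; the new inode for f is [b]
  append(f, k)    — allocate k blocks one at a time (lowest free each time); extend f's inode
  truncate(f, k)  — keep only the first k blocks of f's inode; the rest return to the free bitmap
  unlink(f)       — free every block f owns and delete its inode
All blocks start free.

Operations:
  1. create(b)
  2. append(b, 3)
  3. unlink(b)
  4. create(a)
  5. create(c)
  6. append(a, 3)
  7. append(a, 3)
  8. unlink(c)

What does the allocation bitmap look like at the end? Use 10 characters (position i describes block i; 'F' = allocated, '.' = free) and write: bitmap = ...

bitmap = F.FFFFFF..

[1] create(b) — b=0 (map F.........)
[2] append(b, 3) — b=0,1,2,3 (map FFFF......)
[3] unlink(b) —  (map ..........)
[4] create(a) — a=0 (map F.........)
[5] create(c) — a=0 c=1 (map FF........)
[6] append(a, 3) — a=0,2,3,4 c=1 (map FFFFF.....)
[7] append(a, 3) — a=0,2,3,4,5,6,7 c=1 (map FFFFFFFF..)
[8] unlink(c) — a=0,2,3,4,5,6,7 (map F.FFFFFF..)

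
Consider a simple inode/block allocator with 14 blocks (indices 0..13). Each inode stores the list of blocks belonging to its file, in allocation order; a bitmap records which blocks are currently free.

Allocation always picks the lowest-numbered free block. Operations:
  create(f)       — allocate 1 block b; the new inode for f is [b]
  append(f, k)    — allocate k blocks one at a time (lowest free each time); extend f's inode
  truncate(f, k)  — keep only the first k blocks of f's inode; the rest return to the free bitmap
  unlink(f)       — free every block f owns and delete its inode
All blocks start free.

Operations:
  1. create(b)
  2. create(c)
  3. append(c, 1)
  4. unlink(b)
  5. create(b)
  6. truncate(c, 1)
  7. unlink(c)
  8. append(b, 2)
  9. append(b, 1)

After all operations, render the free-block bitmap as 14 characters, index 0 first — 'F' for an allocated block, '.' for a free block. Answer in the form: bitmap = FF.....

  1. create(b)  ⇒  F.............  {b→[0]}
  2. create(c)  ⇒  FF............  {b→[0]; c→[1]}
  3. append(c, 1)  ⇒  FFF...........  {b→[0]; c→[1, 2]}
  4. unlink(b)  ⇒  .FF...........  {c→[1, 2]}
  5. create(b)  ⇒  FFF...........  {b→[0]; c→[1, 2]}
  6. truncate(c, 1)  ⇒  FF............  {b→[0]; c→[1]}
  7. unlink(c)  ⇒  F.............  {b→[0]}
  8. append(b, 2)  ⇒  FFF...........  {b→[0, 1, 2]}
  9. append(b, 1)  ⇒  FFFF..........  {b→[0, 1, 2, 3]}

bitmap = FFFF..........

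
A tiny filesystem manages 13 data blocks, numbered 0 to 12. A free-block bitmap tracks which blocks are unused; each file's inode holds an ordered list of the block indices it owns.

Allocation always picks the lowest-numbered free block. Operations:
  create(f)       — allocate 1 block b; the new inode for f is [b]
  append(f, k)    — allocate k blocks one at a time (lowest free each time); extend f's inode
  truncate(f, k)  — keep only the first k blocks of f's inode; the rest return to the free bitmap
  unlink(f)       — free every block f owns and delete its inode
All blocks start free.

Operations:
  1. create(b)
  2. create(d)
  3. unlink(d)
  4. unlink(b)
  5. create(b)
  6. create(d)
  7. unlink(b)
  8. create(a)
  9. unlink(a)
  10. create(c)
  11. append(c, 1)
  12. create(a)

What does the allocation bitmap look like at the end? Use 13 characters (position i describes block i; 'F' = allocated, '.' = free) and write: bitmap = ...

bitmap = FFFF.........

create(b): bitmap=F............ | b=[0]
create(d): bitmap=FF........... | b=[0] d=[1]
unlink(d): bitmap=F............ | b=[0]
unlink(b): bitmap=............. | 
create(b): bitmap=F............ | b=[0]
create(d): bitmap=FF........... | b=[0] d=[1]
unlink(b): bitmap=.F........... | d=[1]
create(a): bitmap=FF........... | a=[0] d=[1]
unlink(a): bitmap=.F........... | d=[1]
create(c): bitmap=FF........... | c=[0] d=[1]
append(c, 1): bitmap=FFF.......... | c=[0, 2] d=[1]
create(a): bitmap=FFFF......... | a=[3] c=[0, 2] d=[1]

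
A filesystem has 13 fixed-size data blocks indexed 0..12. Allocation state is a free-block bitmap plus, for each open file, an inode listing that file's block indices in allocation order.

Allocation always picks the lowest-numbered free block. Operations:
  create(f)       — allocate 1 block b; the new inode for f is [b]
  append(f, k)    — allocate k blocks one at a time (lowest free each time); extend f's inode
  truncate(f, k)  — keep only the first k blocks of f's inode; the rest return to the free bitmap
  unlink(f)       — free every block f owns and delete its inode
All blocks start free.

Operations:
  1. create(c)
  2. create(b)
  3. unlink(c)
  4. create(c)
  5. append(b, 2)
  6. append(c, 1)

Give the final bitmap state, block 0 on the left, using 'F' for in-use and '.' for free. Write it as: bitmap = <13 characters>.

[1] create(c) — c=0 (map F............)
[2] create(b) — b=1 c=0 (map FF...........)
[3] unlink(c) — b=1 (map .F...........)
[4] create(c) — b=1 c=0 (map FF...........)
[5] append(b, 2) — b=1,2,3 c=0 (map FFFF.........)
[6] append(c, 1) — b=1,2,3 c=0,4 (map FFFFF........)

bitmap = FFFFF........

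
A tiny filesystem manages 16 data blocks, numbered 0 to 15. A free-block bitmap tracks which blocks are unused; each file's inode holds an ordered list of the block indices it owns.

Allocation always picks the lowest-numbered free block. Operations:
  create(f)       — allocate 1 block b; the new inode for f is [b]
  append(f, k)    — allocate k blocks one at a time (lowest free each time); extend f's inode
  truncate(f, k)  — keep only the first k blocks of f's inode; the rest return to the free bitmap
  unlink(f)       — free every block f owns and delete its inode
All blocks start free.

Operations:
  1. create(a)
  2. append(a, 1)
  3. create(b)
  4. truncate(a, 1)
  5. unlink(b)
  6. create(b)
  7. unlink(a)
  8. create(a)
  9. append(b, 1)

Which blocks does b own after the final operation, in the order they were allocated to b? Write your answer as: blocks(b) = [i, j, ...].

blocks(b) = [1, 2]

[1] create(a) — a=0 (map F...............)
[2] append(a, 1) — a=0,1 (map FF..............)
[3] create(b) — a=0,1 b=2 (map FFF.............)
[4] truncate(a, 1) — a=0 b=2 (map F.F.............)
[5] unlink(b) — a=0 (map F...............)
[6] create(b) — a=0 b=1 (map FF..............)
[7] unlink(a) — b=1 (map .F..............)
[8] create(a) — a=0 b=1 (map FF..............)
[9] append(b, 1) — a=0 b=1,2 (map FFF.............)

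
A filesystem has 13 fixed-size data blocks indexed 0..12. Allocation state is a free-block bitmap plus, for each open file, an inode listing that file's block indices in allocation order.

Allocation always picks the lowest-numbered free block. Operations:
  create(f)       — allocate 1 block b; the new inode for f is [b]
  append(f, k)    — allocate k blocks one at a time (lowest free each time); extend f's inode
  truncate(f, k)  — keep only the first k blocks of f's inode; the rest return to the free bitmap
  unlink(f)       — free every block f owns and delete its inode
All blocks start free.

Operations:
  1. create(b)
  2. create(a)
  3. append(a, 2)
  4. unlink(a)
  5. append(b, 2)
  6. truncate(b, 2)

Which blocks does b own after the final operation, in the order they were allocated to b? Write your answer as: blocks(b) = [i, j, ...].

blocks(b) = [0, 1]

  1. create(b)  ⇒  F............  {b→[0]}
  2. create(a)  ⇒  FF...........  {a→[1]; b→[0]}
  3. append(a, 2)  ⇒  FFFF.........  {a→[1, 2, 3]; b→[0]}
  4. unlink(a)  ⇒  F............  {b→[0]}
  5. append(b, 2)  ⇒  FFF..........  {b→[0, 1, 2]}
  6. truncate(b, 2)  ⇒  FF...........  {b→[0, 1]}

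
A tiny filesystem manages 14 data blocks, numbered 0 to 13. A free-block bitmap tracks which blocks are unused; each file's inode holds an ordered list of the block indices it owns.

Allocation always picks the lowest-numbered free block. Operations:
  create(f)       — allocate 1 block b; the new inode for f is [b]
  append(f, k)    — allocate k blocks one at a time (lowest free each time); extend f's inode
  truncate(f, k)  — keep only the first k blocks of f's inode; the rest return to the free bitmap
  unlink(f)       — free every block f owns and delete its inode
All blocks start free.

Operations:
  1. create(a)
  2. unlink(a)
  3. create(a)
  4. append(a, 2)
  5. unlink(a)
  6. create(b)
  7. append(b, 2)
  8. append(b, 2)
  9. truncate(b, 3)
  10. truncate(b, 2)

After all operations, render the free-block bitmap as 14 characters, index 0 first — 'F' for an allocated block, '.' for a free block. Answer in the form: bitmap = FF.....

bitmap = FF............

after create(a) → a:[0]  free=[F.............]
after unlink(a) →   free=[..............]
after create(a) → a:[0]  free=[F.............]
after append(a, 2) → a:[0, 1, 2]  free=[FFF...........]
after unlink(a) →   free=[..............]
after create(b) → b:[0]  free=[F.............]
after append(b, 2) → b:[0, 1, 2]  free=[FFF...........]
after append(b, 2) → b:[0, 1, 2, 3, 4]  free=[FFFFF.........]
after truncate(b, 3) → b:[0, 1, 2]  free=[FFF...........]
after truncate(b, 2) → b:[0, 1]  free=[FF............]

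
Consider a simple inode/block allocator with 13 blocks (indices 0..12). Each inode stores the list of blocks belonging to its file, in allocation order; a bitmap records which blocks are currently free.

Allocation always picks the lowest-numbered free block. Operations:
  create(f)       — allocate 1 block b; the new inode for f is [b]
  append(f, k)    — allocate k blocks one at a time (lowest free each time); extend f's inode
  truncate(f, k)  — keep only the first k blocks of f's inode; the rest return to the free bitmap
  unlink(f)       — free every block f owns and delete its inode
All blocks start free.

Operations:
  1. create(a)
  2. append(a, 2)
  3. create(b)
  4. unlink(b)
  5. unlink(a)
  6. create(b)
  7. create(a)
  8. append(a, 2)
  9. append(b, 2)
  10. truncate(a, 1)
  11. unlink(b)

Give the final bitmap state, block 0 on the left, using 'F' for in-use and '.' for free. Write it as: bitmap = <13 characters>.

bitmap = .F...........

create(a): bitmap=F............ | a=[0]
append(a, 2): bitmap=FFF.......... | a=[0, 1, 2]
create(b): bitmap=FFFF......... | a=[0, 1, 2] b=[3]
unlink(b): bitmap=FFF.......... | a=[0, 1, 2]
unlink(a): bitmap=............. | 
create(b): bitmap=F............ | b=[0]
create(a): bitmap=FF........... | a=[1] b=[0]
append(a, 2): bitmap=FFFF......... | a=[1, 2, 3] b=[0]
append(b, 2): bitmap=FFFFFF....... | a=[1, 2, 3] b=[0, 4, 5]
truncate(a, 1): bitmap=FF..FF....... | a=[1] b=[0, 4, 5]
unlink(b): bitmap=.F........... | a=[1]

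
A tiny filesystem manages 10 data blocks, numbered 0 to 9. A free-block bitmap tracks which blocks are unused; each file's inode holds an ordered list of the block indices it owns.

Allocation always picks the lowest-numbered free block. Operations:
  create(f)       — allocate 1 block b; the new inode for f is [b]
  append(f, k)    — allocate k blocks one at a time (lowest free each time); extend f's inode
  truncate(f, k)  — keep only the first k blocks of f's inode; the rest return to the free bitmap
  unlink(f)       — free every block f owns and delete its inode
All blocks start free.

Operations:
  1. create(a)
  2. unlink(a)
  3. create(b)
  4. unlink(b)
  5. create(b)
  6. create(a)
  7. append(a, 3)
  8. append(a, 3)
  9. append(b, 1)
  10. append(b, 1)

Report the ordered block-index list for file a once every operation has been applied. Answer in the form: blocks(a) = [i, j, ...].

blocks(a) = [1, 2, 3, 4, 5, 6, 7]

  1. create(a)  ⇒  F.........  {a→[0]}
  2. unlink(a)  ⇒  ..........  {}
  3. create(b)  ⇒  F.........  {b→[0]}
  4. unlink(b)  ⇒  ..........  {}
  5. create(b)  ⇒  F.........  {b→[0]}
  6. create(a)  ⇒  FF........  {a→[1]; b→[0]}
  7. append(a, 3)  ⇒  FFFFF.....  {a→[1, 2, 3, 4]; b→[0]}
  8. append(a, 3)  ⇒  FFFFFFFF..  {a→[1, 2, 3, 4, 5, 6, 7]; b→[0]}
  9. append(b, 1)  ⇒  FFFFFFFFF.  {a→[1, 2, 3, 4, 5, 6, 7]; b→[0, 8]}
  10. append(b, 1)  ⇒  FFFFFFFFFF  {a→[1, 2, 3, 4, 5, 6, 7]; b→[0, 8, 9]}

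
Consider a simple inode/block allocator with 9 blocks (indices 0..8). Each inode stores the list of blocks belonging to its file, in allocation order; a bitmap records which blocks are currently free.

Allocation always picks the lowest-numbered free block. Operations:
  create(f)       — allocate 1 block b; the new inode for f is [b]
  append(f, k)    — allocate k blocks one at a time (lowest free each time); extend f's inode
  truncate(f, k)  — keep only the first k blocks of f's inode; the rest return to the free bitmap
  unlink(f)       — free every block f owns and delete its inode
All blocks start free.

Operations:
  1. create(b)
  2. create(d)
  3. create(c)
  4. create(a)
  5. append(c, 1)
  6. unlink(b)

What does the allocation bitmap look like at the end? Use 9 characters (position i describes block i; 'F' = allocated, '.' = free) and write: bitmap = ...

create(b): bitmap=F........ | b=[0]
create(d): bitmap=FF....... | b=[0] d=[1]
create(c): bitmap=FFF...... | b=[0] c=[2] d=[1]
create(a): bitmap=FFFF..... | a=[3] b=[0] c=[2] d=[1]
append(c, 1): bitmap=FFFFF.... | a=[3] b=[0] c=[2, 4] d=[1]
unlink(b): bitmap=.FFFF.... | a=[3] c=[2, 4] d=[1]

bitmap = .FFFF....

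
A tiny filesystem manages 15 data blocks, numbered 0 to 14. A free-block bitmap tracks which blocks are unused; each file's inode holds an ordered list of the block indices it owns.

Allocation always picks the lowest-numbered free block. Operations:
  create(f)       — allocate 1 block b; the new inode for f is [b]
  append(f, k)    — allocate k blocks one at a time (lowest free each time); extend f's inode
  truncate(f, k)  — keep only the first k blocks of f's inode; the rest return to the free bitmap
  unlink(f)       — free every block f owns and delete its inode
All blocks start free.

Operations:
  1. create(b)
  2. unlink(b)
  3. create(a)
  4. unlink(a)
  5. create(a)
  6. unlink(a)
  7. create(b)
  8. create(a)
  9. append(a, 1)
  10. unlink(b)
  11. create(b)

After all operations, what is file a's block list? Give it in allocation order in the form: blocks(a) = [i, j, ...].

blocks(a) = [1, 2]

after create(b) → b:[0]  free=[F..............]
after unlink(b) →   free=[...............]
after create(a) → a:[0]  free=[F..............]
after unlink(a) →   free=[...............]
after create(a) → a:[0]  free=[F..............]
after unlink(a) →   free=[...............]
after create(b) → b:[0]  free=[F..............]
after create(a) → a:[1], b:[0]  free=[FF.............]
after append(a, 1) → a:[1, 2], b:[0]  free=[FFF............]
after unlink(b) → a:[1, 2]  free=[.FF............]
after create(b) → a:[1, 2], b:[0]  free=[FFF............]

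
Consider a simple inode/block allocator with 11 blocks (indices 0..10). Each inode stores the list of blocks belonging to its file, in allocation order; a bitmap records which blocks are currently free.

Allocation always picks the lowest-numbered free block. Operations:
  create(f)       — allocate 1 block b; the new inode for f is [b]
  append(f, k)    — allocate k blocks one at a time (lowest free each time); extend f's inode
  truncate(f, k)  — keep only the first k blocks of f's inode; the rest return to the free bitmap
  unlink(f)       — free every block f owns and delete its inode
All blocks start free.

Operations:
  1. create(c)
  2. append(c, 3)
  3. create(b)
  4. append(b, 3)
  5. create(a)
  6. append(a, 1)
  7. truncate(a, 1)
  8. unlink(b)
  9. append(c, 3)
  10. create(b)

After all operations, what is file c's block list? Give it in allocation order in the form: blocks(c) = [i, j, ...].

  1. create(c)  ⇒  F..........  {c→[0]}
  2. append(c, 3)  ⇒  FFFF.......  {c→[0, 1, 2, 3]}
  3. create(b)  ⇒  FFFFF......  {b→[4]; c→[0, 1, 2, 3]}
  4. append(b, 3)  ⇒  FFFFFFFF...  {b→[4, 5, 6, 7]; c→[0, 1, 2, 3]}
  5. create(a)  ⇒  FFFFFFFFF..  {a→[8]; b→[4, 5, 6, 7]; c→[0, 1, 2, 3]}
  6. append(a, 1)  ⇒  FFFFFFFFFF.  {a→[8, 9]; b→[4, 5, 6, 7]; c→[0, 1, 2, 3]}
  7. truncate(a, 1)  ⇒  FFFFFFFFF..  {a→[8]; b→[4, 5, 6, 7]; c→[0, 1, 2, 3]}
  8. unlink(b)  ⇒  FFFF....F..  {a→[8]; c→[0, 1, 2, 3]}
  9. append(c, 3)  ⇒  FFFFFFF.F..  {a→[8]; c→[0, 1, 2, 3, 4, 5, 6]}
  10. create(b)  ⇒  FFFFFFFFF..  {a→[8]; b→[7]; c→[0, 1, 2, 3, 4, 5, 6]}

blocks(c) = [0, 1, 2, 3, 4, 5, 6]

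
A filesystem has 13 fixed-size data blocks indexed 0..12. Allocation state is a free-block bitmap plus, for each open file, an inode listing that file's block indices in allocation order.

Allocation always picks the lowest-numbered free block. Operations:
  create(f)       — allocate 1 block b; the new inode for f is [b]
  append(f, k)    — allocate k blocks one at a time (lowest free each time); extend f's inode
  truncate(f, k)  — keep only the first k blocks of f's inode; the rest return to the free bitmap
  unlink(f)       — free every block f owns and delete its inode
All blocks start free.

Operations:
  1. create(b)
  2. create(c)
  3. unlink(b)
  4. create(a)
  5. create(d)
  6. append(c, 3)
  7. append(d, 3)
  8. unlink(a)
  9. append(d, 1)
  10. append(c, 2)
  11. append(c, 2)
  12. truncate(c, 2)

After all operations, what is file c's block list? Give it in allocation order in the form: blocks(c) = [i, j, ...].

blocks(c) = [1, 3]

after create(b) → b:[0]  free=[F............]
after create(c) → b:[0], c:[1]  free=[FF...........]
after unlink(b) → c:[1]  free=[.F...........]
after create(a) → a:[0], c:[1]  free=[FF...........]
after create(d) → a:[0], c:[1], d:[2]  free=[FFF..........]
after append(c, 3) → a:[0], c:[1, 3, 4, 5], d:[2]  free=[FFFFFF.......]
after append(d, 3) → a:[0], c:[1, 3, 4, 5], d:[2, 6, 7, 8]  free=[FFFFFFFFF....]
after unlink(a) → c:[1, 3, 4, 5], d:[2, 6, 7, 8]  free=[.FFFFFFFF....]
after append(d, 1) → c:[1, 3, 4, 5], d:[2, 6, 7, 8, 0]  free=[FFFFFFFFF....]
after append(c, 2) → c:[1, 3, 4, 5, 9, 10], d:[2, 6, 7, 8, 0]  free=[FFFFFFFFFFF..]
after append(c, 2) → c:[1, 3, 4, 5, 9, 10, 11, 12], d:[2, 6, 7, 8, 0]  free=[FFFFFFFFFFFFF]
after truncate(c, 2) → c:[1, 3], d:[2, 6, 7, 8, 0]  free=[FFFF..FFF....]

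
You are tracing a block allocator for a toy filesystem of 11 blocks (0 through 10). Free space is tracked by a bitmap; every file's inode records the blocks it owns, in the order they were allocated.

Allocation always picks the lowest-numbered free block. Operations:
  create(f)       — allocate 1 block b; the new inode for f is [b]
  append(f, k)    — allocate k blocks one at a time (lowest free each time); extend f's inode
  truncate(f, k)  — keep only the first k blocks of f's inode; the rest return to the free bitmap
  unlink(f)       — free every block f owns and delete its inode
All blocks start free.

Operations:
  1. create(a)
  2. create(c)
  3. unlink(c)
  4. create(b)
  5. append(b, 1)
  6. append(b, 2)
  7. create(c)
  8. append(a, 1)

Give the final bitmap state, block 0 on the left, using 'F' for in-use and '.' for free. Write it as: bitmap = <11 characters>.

after create(a) → a:[0]  free=[F..........]
after create(c) → a:[0], c:[1]  free=[FF.........]
after unlink(c) → a:[0]  free=[F..........]
after create(b) → a:[0], b:[1]  free=[FF.........]
after append(b, 1) → a:[0], b:[1, 2]  free=[FFF........]
after append(b, 2) → a:[0], b:[1, 2, 3, 4]  free=[FFFFF......]
after create(c) → a:[0], b:[1, 2, 3, 4], c:[5]  free=[FFFFFF.....]
after append(a, 1) → a:[0, 6], b:[1, 2, 3, 4], c:[5]  free=[FFFFFFF....]

bitmap = FFFFFFF....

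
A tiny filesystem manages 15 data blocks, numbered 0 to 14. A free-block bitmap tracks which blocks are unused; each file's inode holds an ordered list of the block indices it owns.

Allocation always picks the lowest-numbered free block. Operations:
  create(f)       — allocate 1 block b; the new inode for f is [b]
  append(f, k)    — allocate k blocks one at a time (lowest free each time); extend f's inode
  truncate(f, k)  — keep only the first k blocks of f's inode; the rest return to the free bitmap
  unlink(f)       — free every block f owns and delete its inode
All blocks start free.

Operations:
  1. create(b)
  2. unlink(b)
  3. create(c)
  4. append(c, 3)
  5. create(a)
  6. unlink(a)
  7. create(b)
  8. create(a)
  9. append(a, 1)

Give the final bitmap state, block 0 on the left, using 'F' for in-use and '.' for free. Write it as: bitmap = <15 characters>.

create(b): bitmap=F.............. | b=[0]
unlink(b): bitmap=............... | 
create(c): bitmap=F.............. | c=[0]
append(c, 3): bitmap=FFFF........... | c=[0, 1, 2, 3]
create(a): bitmap=FFFFF.......... | a=[4] c=[0, 1, 2, 3]
unlink(a): bitmap=FFFF........... | c=[0, 1, 2, 3]
create(b): bitmap=FFFFF.......... | b=[4] c=[0, 1, 2, 3]
create(a): bitmap=FFFFFF......... | a=[5] b=[4] c=[0, 1, 2, 3]
append(a, 1): bitmap=FFFFFFF........ | a=[5, 6] b=[4] c=[0, 1, 2, 3]

bitmap = FFFFFFF........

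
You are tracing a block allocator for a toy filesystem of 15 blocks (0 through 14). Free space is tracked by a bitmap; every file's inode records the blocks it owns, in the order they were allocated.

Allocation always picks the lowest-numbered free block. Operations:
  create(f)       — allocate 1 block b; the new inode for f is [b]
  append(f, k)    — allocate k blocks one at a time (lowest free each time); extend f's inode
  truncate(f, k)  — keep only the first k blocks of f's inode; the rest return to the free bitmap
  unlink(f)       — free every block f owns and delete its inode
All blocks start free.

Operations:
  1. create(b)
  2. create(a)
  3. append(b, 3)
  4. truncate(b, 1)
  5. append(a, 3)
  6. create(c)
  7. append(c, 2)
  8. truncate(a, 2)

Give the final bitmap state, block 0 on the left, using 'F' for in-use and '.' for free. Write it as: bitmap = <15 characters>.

bitmap = FFF..FFF.......

create(b): bitmap=F.............. | b=[0]
create(a): bitmap=FF............. | a=[1] b=[0]
append(b, 3): bitmap=FFFFF.......... | a=[1] b=[0, 2, 3, 4]
truncate(b, 1): bitmap=FF............. | a=[1] b=[0]
append(a, 3): bitmap=FFFFF.......... | a=[1, 2, 3, 4] b=[0]
create(c): bitmap=FFFFFF......... | a=[1, 2, 3, 4] b=[0] c=[5]
append(c, 2): bitmap=FFFFFFFF....... | a=[1, 2, 3, 4] b=[0] c=[5, 6, 7]
truncate(a, 2): bitmap=FFF..FFF....... | a=[1, 2] b=[0] c=[5, 6, 7]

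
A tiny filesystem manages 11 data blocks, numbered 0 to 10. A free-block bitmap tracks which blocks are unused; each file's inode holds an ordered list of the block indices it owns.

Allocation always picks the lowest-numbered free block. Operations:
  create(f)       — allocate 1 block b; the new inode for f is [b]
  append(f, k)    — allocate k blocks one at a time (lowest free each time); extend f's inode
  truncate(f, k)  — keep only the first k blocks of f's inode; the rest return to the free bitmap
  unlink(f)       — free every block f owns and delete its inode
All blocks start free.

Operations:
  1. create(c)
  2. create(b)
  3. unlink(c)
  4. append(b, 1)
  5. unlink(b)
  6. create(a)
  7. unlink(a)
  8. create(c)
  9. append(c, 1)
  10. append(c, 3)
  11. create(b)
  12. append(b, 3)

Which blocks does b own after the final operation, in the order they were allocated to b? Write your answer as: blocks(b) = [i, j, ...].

blocks(b) = [5, 6, 7, 8]

create(c): bitmap=F.......... | c=[0]
create(b): bitmap=FF......... | b=[1] c=[0]
unlink(c): bitmap=.F......... | b=[1]
append(b, 1): bitmap=FF......... | b=[1, 0]
unlink(b): bitmap=........... | 
create(a): bitmap=F.......... | a=[0]
unlink(a): bitmap=........... | 
create(c): bitmap=F.......... | c=[0]
append(c, 1): bitmap=FF......... | c=[0, 1]
append(c, 3): bitmap=FFFFF...... | c=[0, 1, 2, 3, 4]
create(b): bitmap=FFFFFF..... | b=[5] c=[0, 1, 2, 3, 4]
append(b, 3): bitmap=FFFFFFFFF.. | b=[5, 6, 7, 8] c=[0, 1, 2, 3, 4]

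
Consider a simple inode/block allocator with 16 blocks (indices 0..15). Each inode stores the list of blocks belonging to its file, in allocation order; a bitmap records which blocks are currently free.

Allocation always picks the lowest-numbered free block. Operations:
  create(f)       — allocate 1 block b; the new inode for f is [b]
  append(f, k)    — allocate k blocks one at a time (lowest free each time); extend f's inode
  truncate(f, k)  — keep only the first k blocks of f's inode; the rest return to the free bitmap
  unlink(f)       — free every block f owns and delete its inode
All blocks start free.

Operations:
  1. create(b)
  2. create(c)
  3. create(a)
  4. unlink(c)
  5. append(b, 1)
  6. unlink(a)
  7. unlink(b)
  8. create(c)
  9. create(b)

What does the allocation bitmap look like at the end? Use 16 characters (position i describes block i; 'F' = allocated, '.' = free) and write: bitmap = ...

after create(b) → b:[0]  free=[F...............]
after create(c) → b:[0], c:[1]  free=[FF..............]
after create(a) → a:[2], b:[0], c:[1]  free=[FFF.............]
after unlink(c) → a:[2], b:[0]  free=[F.F.............]
after append(b, 1) → a:[2], b:[0, 1]  free=[FFF.............]
after unlink(a) → b:[0, 1]  free=[FF..............]
after unlink(b) →   free=[................]
after create(c) → c:[0]  free=[F...............]
after create(b) → b:[1], c:[0]  free=[FF..............]

bitmap = FF..............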